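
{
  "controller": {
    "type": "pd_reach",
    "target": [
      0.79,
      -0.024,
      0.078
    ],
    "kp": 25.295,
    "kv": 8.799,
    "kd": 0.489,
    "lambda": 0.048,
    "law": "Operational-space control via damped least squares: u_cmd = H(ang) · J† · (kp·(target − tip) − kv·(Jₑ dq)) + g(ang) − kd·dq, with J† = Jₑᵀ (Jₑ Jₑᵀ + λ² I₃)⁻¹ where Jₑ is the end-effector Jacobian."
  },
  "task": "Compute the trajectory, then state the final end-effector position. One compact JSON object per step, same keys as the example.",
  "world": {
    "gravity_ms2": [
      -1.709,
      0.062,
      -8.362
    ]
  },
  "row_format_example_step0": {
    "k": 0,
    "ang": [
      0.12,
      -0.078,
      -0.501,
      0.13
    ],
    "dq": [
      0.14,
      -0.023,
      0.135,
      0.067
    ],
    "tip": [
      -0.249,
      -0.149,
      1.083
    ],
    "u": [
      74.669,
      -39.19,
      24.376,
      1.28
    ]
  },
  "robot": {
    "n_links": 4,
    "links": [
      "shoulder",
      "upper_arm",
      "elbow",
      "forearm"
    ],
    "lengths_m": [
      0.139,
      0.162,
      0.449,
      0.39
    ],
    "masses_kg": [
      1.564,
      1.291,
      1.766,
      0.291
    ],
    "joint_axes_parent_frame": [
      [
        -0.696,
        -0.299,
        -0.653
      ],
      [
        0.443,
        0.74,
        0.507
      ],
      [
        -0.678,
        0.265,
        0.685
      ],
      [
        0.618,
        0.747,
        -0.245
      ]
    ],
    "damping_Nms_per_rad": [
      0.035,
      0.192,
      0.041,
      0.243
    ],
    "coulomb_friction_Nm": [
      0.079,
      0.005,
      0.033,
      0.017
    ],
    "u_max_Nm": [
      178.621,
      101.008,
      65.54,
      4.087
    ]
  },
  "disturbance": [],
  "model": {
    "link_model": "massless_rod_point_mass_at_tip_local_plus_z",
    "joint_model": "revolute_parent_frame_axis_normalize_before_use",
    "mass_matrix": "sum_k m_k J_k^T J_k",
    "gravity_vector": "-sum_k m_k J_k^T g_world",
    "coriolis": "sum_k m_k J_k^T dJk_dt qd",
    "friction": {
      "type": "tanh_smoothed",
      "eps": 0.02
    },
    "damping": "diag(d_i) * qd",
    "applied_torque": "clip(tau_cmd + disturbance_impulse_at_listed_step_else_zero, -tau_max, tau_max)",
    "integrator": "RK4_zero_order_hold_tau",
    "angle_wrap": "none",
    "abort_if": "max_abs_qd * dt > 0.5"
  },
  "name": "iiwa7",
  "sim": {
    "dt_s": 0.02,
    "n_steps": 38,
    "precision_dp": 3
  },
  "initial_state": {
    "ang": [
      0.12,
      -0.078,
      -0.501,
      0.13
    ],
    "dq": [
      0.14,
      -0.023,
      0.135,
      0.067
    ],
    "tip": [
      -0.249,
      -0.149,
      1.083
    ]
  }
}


{"k":1,"ang":[0.158,-0.058,-0.509,0.179],"dq":[3.633,1.956,-0.869,4.717],"tip":[-0.245,-0.145,1.081],"u":[65.062,-36.27,22.804,-1.089]}
{"k":2,"ang":[0.247,-0.017,-0.521,0.3],"dq":[5.215,2.176,-0.276,7.316],"tip":[-0.237,-0.134,1.074],"u":[40.995,-21.151,18.405,-1.866]}
{"k":3,"ang":[0.354,0.021,-0.515,0.452],"dq":[5.577,1.65,0.783,7.842],"tip":[-0.228,-0.109,1.062],"u":[15.615,-3.825,13.276,-1.467]}
{"k":4,"ang":[0.463,0.048,-0.49,0.601],"dq":[5.332,1.026,1.652,7.037],"tip":[-0.22,-0.069,1.046],"u":[-0.753,7.766,9.433,-0.548]}
{"k":5,"ang":[0.565,0.063,-0.451,0.73],"dq":[4.912,0.536,2.223,5.907],"tip":[-0.21,-0.018,1.03],"u":[-9.594,14.216,6.849,0.307]}
{"k":6,"ang":[0.659,0.07,-0.403,0.838],"dq":[4.499,0.209,2.57,4.91],"tip":[-0.197,0.039,1.014],"u":[-14.005,17.507,5.088,0.908]}
{"k":7,"ang":[0.746,0.073,-0.35,0.928],"dq":[4.149,0.018,2.771,4.142],"tip":[-0.181,0.097,0.997],"u":[-16.001,19.001,3.838,1.265]}
{"k":8,"ang":[0.826,0.072,-0.294,1.005],"dq":[3.872,-0.072,2.88,3.574],"tip":[-0.161,0.155,0.979],"u":[-16.697,19.484,2.91,1.441]}
{"k":9,"ang":[0.902,0.071,-0.236,1.072],"dq":[3.655,-0.098,2.936,3.155],"tip":[-0.138,0.21,0.959],"u":[-16.696,19.401,2.184,1.495]}
{"k":10,"ang":[0.973,0.069,-0.177,1.132],"dq":[3.484,-0.084,2.965,2.838],"tip":[-0.112,0.261,0.938],"u":[-16.327,19.003,1.58,1.474]}
{"k":11,"ang":[1.042,0.068,-0.118,1.186],"dq":[3.349,-0.05,2.978,2.587],"tip":[-0.083,0.307,0.916],"u":[-15.77,18.432,1.052,1.409]}
{"k":12,"ang":[1.108,0.068,-0.058,1.235],"dq":[3.238,-0.006,2.986,2.378],"tip":[-0.051,0.349,0.892],"u":[-15.126,17.772,0.569,1.322]}
{"k":13,"ang":[1.172,0.068,0.001,1.281],"dq":[3.146,0.039,2.99,2.194],"tip":[-0.018,0.386,0.867],"u":[-14.448,17.07,0.112,1.227]}
{"k":14,"ang":[1.234,0.07,0.061,1.323],"dq":[3.069,0.081,2.992,2.025],"tip":[0.017,0.419,0.841],"u":[-13.766,16.355,-0.325,1.132]}
{"k":15,"ang":[1.295,0.072,0.12,1.361],"dq":[3.005,0.117,2.99,1.864],"tip":[0.053,0.447,0.814],"u":[-13.098,15.642,-0.746,1.043]}
{"k":16,"ang":[1.355,0.075,0.18,1.397],"dq":[2.949,0.145,2.982,1.709],"tip":[0.09,0.471,0.787],"u":[-12.453,14.946,-1.15,0.962]}
{"k":17,"ang":[1.414,0.078,0.239,1.429],"dq":[2.9,0.161,2.968,1.557],"tip":[0.127,0.49,0.759],"u":[-11.835,14.274,-1.537,0.889]}
{"k":18,"ang":[1.471,0.081,0.298,1.459],"dq":[2.856,0.165,2.946,1.41],"tip":[0.165,0.506,0.731],"u":[-11.248,13.634,-1.902,0.824]}
{"k":19,"ang":[1.528,0.084,0.356,1.486],"dq":[2.816,0.153,2.913,1.267],"tip":[0.202,0.518,0.703],"u":[-10.691,13.031,-2.241,0.767]}
{"k":20,"ang":[1.584,0.087,0.414,1.509],"dq":[2.776,0.123,2.869,1.129],"tip":[0.239,0.526,0.675],"u":[-10.162,12.468,-2.55,0.717]}
{"k":21,"ang":[1.64,0.089,0.471,1.531],"dq":[2.734,0.075,2.813,0.997],"tip":[0.276,0.532,0.647],"u":[-9.659,11.948,-2.824,0.673]}
{"k":22,"ang":[1.694,0.09,0.526,1.549],"dq":[2.689,0.007,2.745,0.873],"tip":[0.311,0.534,0.619],"u":[-9.175,11.468,-3.062,0.634]}
{"k":23,"ang":[1.747,0.09,0.58,1.565],"dq":[2.639,-0.08,2.666,0.756],"tip":[0.345,0.534,0.592],"u":[-8.705,11.026,-3.257,0.599]}
{"k":24,"ang":[1.8,0.087,0.632,1.579],"dq":[2.581,-0.187,2.577,0.648],"tip":[0.378,0.531,0.565],"u":[-8.244,10.617,-3.41,0.566]}
{"k":25,"ang":[1.851,0.082,0.683,1.591],"dq":[2.514,-0.312,2.479,0.548],"tip":[0.409,0.527,0.538],"u":[-7.788,10.238,-3.521,0.537]}
{"k":26,"ang":[1.901,0.074,0.731,1.601],"dq":[2.437,-0.453,2.375,0.458],"tip":[0.439,0.52,0.512],"u":[-7.331,9.879,-3.59,0.508]}
{"k":27,"ang":[1.949,0.064,0.778,1.609],"dq":[2.351,-0.606,2.267,0.376],"tip":[0.467,0.512,0.487],"u":[-6.869,9.533,-3.617,0.482]}
{"k":28,"ang":[1.995,0.05,0.822,1.616],"dq":[2.256,-0.768,2.156,0.301],"tip":[0.494,0.503,0.463],"u":[-6.398,9.192,-3.605,0.456]}
{"k":29,"ang":[2.039,0.033,0.864,1.621],"dq":[2.153,-0.932,2.045,0.235],"tip":[0.519,0.492,0.439],"u":[-5.917,8.849,-3.557,0.432]}
{"k":30,"ang":[2.081,0.013,0.903,1.625],"dq":[2.046,-1.096,1.937,0.176],"tip":[0.543,0.48,0.417],"u":[-5.426,8.496,-3.476,0.408]}
{"k":31,"ang":[2.121,-0.011,0.941,1.628],"dq":[1.937,-1.254,1.832,0.123],"tip":[0.565,0.467,0.395],"u":[-4.925,8.13,-3.368,0.385]}
{"k":32,"ang":[2.158,-0.037,0.977,1.63],"dq":[1.828,-1.402,1.732,0.077],"tip":[0.586,0.454,0.374],"u":[-4.417,7.747,-3.236,0.363]}
{"k":33,"ang":[2.194,-0.067,1.01,1.631],"dq":[1.722,-1.539,1.639,0.036],"tip":[0.605,0.439,0.354],"u":[-3.905,7.346,-3.084,0.342]}
{"k":34,"ang":[2.227,-0.099,1.042,1.632],"dq":[1.62,-1.661,1.551,0.004],"tip":[0.623,0.424,0.336],"u":[-3.395,6.927,-2.918,0.319]}
{"k":35,"ang":[2.259,-0.133,1.072,1.632],"dq":[1.526,-1.766,1.471,-0.017],"tip":[0.64,0.407,0.318],"u":[-2.888,6.491,-2.742,0.291]}
{"k":36,"ang":[2.289,-0.17,1.101,1.631],"dq":[1.44,-1.855,1.397,-0.035],"tip":[0.655,0.39,0.302],"u":[-2.39,6.04,-2.559,0.264]}
{"k":37,"ang":[2.317,-0.208,1.128,1.63],"dq":[1.364,-1.926,1.328,-0.052],"tip":[0.669,0.373,0.287],"u":[-1.905,5.577,-2.371,0.241]}
{"k":38,"ang":[2.343,-0.247,1.154,1.629],"dq":[1.298,-1.979,1.262,-0.067],"tip":[0.682,0.354,0.274]}
{"summary": "final tip position (m): 0.682 0.354 0.274"}


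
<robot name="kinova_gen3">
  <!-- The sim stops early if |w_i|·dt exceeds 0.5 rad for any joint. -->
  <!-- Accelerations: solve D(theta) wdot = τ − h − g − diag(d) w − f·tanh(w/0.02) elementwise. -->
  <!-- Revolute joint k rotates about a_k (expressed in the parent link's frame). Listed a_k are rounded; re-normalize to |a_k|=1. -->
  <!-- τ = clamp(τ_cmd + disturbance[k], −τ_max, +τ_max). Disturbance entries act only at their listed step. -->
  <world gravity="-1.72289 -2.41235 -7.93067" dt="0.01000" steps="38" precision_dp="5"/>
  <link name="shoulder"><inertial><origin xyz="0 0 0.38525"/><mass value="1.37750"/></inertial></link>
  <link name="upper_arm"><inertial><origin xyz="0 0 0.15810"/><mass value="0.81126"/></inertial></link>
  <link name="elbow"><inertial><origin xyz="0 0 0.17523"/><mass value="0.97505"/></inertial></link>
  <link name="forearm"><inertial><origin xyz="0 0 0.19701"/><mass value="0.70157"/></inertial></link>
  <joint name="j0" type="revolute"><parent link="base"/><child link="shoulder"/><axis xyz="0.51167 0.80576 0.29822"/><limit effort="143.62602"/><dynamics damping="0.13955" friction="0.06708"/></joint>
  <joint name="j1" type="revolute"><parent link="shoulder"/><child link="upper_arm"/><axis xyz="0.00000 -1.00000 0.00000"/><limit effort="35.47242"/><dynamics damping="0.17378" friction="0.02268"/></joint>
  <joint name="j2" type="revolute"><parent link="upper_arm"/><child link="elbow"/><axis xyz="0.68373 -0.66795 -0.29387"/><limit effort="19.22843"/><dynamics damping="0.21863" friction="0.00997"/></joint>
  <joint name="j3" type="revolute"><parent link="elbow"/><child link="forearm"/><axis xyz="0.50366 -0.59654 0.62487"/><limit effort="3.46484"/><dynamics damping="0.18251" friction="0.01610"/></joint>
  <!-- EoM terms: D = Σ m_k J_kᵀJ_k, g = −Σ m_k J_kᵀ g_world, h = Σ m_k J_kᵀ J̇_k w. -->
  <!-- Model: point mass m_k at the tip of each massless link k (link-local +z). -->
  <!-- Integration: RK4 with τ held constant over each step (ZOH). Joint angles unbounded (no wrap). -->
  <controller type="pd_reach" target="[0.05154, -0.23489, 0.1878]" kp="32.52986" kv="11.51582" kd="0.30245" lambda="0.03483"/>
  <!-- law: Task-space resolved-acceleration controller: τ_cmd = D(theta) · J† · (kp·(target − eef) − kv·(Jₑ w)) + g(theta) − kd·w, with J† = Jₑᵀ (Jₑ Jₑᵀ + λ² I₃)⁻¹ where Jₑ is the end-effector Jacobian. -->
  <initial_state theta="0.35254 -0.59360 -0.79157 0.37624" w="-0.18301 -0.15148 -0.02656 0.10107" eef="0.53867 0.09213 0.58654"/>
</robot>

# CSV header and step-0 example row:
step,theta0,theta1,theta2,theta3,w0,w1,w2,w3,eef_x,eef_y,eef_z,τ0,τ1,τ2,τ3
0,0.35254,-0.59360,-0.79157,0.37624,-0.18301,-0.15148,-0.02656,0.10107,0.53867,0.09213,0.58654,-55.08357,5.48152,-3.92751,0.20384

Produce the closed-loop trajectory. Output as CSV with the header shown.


step,theta0,theta1,theta2,theta3,w0,w1,w2,w3,eef_x,eef_y,eef_z,τ0,τ1,τ2,τ3
1,0.34442,-0.60442,-0.78819,0.38463,-1.43673,-1.99908,0.71419,1.49797,0.53758,0.09218,0.58612,-49.86895,5.86044,-3.57396,-0.18429
2,0.32468,-0.63200,-0.77702,0.40140,-2.50536,-3.49568,1.50239,1.84238,0.53524,0.09199,0.58483,-43.64089,5.91624,-3.02309,-0.17692
3,0.29534,-0.67240,-0.75956,0.42119,-3.35838,-4.56498,1.97661,2.09539,0.53142,0.09190,0.58283,-36.43516,5.61482,-2.30962,-0.13055
4,0.25850,-0.72161,-0.73855,0.44274,-4.00650,-5.26143,2.21424,2.20124,0.52599,0.09196,0.58026,-29.01104,5.09541,-1.54330,-0.04361
5,0.21612,-0.77620,-0.71616,0.46490,-4.46912,-5.64647,2.25431,2.22284,0.51895,0.09221,0.57724,-22.03756,4.47942,-0.80574,0.05248
6,0.16989,-0.83344,-0.69407,0.48696,-4.77738,-5.79663,2.15729,2.18736,0.51043,0.09265,0.57386,-15.92110,3.86159,-0.14810,0.14455
7,0.12119,-0.89136,-0.67337,0.50847,-4.96534,-5.78506,1.98042,2.11489,0.50063,0.09328,0.57020,-10.79387,3.29940,0.40796,0.22574
8,0.07106,-0.94863,-0.65463,0.52914,-5.06371,-5.67163,1.76882,2.02020,0.48982,0.09405,0.56632,-6.61514,2.82066,0.86078,0.29314
9,0.02027,-1.00447,-0.63804,0.54880,-5.09707,-5.50020,1.55284,1.91479,0.47824,0.09492,0.56225,-3.26608,2.43409,1.21953,0.34591
10,-0.03062,-1.05844,-0.62355,0.56740,-5.08382,-5.30050,1.35034,1.80713,0.46613,0.09585,0.55801,-0.60824,2.13791,1.49789,0.38450
11,-0.08121,-1.11037,-0.61097,0.58494,-5.03719,-5.09161,1.17024,1.70289,0.45369,0.09677,0.55360,1.48849,1.92527,1.71038,0.41015
12,-0.13121,-1.16022,-0.60007,0.60148,-4.96660,-4.88508,1.01572,1.60543,0.44109,0.09762,0.54903,3.13576,1.78734,1.87051,0.42451
13,-0.18042,-1.20805,-0.59059,0.61708,-4.87868,-4.68749,0.88660,1.51636,0.42847,0.09836,0.54431,4.42519,1.71487,1.98996,0.42944
14,-0.22870,-1.25397,-0.58228,0.63184,-4.77816,-4.50223,0.78092,1.43612,0.41593,0.09895,0.53943,5.43028,1.69898,2.07848,0.42674
15,-0.27592,-1.29810,-0.57492,0.64584,-4.66842,-4.33064,0.69592,1.36442,0.40357,0.09935,0.53440,6.20929,1.73149,2.14392,0.41812
16,-0.32201,-1.34059,-0.56832,0.65917,-4.55194,-4.17287,0.62865,1.30056,0.39145,0.09953,0.52922,6.80826,1.80497,2.19251,0.40505
17,-0.36691,-1.38157,-0.56232,0.67189,-4.43052,-4.02835,0.57628,1.24365,0.37961,0.09947,0.52389,7.26347,1.91280,2.22905,0.38879
18,-0.41058,-1.42117,-0.55678,0.68407,-4.30555,-3.89612,0.53623,1.19279,0.36810,0.09915,0.51843,7.60359,2.04909,2.25722,0.37038
19,-0.45299,-1.45950,-0.55158,0.69577,-4.17806,-3.77505,0.50630,1.14710,0.35694,0.09857,0.51284,7.85132,2.20865,2.27975,0.35065
20,-0.49412,-1.49667,-0.54665,0.70704,-4.04888,-3.66396,0.48461,1.10580,0.34614,0.09771,0.50712,8.02473,2.38686,2.29864,0.33026
21,-0.53395,-1.53278,-0.54189,0.71791,-3.91865,-3.56168,0.46961,1.06820,0.33572,0.09659,0.50128,8.13824,2.57970,2.31531,0.30970
22,-0.57248,-1.56791,-0.53726,0.72843,-3.78787,-3.46714,0.46003,1.03374,0.32568,0.09520,0.49534,8.20341,2.78360,2.33075,0.28934
23,-0.60970,-1.60212,-0.53270,0.73861,-3.65698,-3.37930,0.45488,1.00193,0.31603,0.09355,0.48930,8.22958,2.99547,2.34560,0.26945
24,-0.64561,-1.63549,-0.52818,0.74848,-3.52631,-3.29729,0.45332,0.97238,0.30675,0.09164,0.48317,8.22430,3.21259,2.36023,0.25022
25,-0.68022,-1.66806,-0.52365,0.75807,-3.39615,-3.22027,0.45473,0.94479,0.29786,0.08948,0.47698,8.19373,3.43261,2.37487,0.23176
26,-0.71353,-1.69988,-0.51910,0.76740,-3.26673,-3.14754,0.45859,0.91891,0.28932,0.08709,0.47072,8.14288,3.65347,2.38959,0.21416
27,-0.74556,-1.73100,-0.51449,0.77647,-3.13827,-3.07847,0.46449,0.89453,0.28115,0.08446,0.46441,8.07590,3.87343,2.40438,0.19744
28,-0.77630,-1.76144,-0.50982,0.78530,-3.01092,-3.01251,0.47210,0.87149,0.27332,0.08163,0.45806,7.99617,4.09097,2.41918,0.18162
29,-0.80578,-1.79124,-0.50507,0.79391,-2.88486,-2.94920,0.48117,0.84968,0.26584,0.07860,0.45169,7.90650,4.30483,2.43388,0.16670
30,-0.83400,-1.82041,-0.50022,0.80231,-2.76019,-2.88812,0.49145,0.82899,0.25867,0.07538,0.44530,7.80922,4.51391,2.44837,0.15265
31,-0.86098,-1.84899,-0.49526,0.81051,-2.63704,-2.82893,0.50278,0.80933,0.25182,0.07198,0.43890,7.70625,4.71734,2.46255,0.13946
32,-0.88674,-1.87698,-0.49018,0.81851,-2.51552,-2.77132,0.51497,0.79065,0.24527,0.06843,0.43251,7.59919,4.91436,2.47631,0.12709
33,-0.91130,-1.90440,-0.48497,0.82633,-2.39570,-2.71504,0.52789,0.77287,0.23901,0.06473,0.42613,7.48936,5.10439,2.48955,0.11551
34,-0.93467,-1.93126,-0.47963,0.83398,-2.27766,-2.65987,0.54140,0.75596,0.23303,0.06090,0.41978,7.37785,5.28696,2.50220,0.10469
35,-0.95686,-1.95758,-0.47416,0.84147,-2.16149,-2.60564,0.55538,0.73987,0.22730,0.05696,0.41347,7.26556,5.46171,2.51419,0.09461
36,-0.97790,-1.98336,-0.46854,0.84879,-2.04725,-2.55220,0.56969,0.72455,0.22183,0.05291,0.40719,7.15324,5.62838,2.52549,0.08523
37,-0.99781,-2.00862,-0.46278,0.85597,-1.93500,-2.49942,0.58423,0.70998,0.21659,0.04878,0.40097,7.04146,5.78680,2.53608,0.07653
38,-1.01661,-2.03334,-0.45687,0.86300,-1.82480,-2.44720,0.59890,0.69612,0.21159,0.04457,0.39480,,,,


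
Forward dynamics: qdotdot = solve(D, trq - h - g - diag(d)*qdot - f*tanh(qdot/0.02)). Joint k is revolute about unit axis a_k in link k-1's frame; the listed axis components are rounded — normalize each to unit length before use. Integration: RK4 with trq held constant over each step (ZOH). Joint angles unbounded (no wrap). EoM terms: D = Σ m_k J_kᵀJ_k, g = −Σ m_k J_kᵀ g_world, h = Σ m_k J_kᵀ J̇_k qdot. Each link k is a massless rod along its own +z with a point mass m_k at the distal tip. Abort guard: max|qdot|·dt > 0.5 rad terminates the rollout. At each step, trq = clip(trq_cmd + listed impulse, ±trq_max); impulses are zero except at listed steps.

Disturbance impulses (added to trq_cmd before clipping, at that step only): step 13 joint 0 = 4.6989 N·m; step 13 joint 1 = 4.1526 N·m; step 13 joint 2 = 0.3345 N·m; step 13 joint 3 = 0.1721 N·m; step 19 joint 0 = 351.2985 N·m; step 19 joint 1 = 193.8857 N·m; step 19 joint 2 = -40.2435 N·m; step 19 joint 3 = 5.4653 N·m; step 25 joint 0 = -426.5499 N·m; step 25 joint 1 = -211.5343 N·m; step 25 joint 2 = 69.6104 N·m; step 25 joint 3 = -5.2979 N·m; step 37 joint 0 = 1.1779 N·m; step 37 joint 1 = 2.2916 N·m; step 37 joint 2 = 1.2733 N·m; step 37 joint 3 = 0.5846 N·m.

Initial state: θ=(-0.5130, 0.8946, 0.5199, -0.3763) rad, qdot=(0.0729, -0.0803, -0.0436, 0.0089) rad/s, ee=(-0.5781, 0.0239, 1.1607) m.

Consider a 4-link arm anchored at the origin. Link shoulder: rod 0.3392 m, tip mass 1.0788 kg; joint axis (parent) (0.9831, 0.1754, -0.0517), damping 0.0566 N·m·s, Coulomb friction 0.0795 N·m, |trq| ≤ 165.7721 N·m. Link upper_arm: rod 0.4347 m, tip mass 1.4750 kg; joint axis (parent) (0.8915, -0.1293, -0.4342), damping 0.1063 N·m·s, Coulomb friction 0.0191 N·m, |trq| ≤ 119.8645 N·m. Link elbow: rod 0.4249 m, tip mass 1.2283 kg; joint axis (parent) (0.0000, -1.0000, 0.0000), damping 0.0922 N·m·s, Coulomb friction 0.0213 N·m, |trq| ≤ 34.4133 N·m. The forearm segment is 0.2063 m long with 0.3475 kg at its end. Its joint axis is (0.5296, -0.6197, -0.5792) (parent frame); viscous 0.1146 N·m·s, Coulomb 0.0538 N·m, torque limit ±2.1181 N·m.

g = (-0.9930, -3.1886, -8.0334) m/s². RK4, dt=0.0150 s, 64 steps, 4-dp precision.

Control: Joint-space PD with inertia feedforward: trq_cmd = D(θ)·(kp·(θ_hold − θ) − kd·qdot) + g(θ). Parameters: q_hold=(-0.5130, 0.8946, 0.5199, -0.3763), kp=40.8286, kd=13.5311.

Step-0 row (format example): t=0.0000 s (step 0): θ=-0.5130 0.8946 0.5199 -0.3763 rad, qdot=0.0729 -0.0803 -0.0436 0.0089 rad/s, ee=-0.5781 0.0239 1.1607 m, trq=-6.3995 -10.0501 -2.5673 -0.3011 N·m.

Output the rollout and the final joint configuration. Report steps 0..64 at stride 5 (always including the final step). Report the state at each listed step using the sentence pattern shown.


t=0.0750 s (step 5): θ=-0.5101 0.8916 0.5177 -0.3770 rad, qdot=0.0131 -0.0128 -0.0188 0.0045 rad/s, ee=-0.5756 0.0222 1.1628 m, trq=-5.5120 -10.0743 -2.9998 -0.3212 N·m.
t=0.1500 s (step 10): θ=-0.5099 0.8914 0.5171 -0.3777 rad, qdot=-0.0022 0.0026 -0.0000 0.0032 rad/s, ee=-0.5752 0.0219 1.1631 m, trq=-5.1560 -10.0711 -3.1782 -0.3291 N·m.
t=0.2250 s (step 15): θ=-0.5102 0.8931 0.5175 -0.3784 rad, qdot=-0.0045 0.0565 0.0080 0.0047 rad/s, ee=-0.5758 0.0213 1.1625 m, trq=-5.8467 -10.7917 -3.2980 -0.3619 N·m.
t=0.3000 s (step 20): θ=-0.5193 0.9234 0.4921 -0.3857 rad, qdot=-1.1515 3.6541 -3.4428 -0.8674 rad/s, ee=-0.5740 0.0053 1.1624 m, trq=-40.9907 -37.7987 3.4350 -0.8684 N·m.
t=0.3750 s (step 25): θ=-0.5644 1.0675 0.3452 -0.4004 rad, qdot=-0.2289 0.7594 -0.8342 -0.0012 rad/s, ee=-0.5565 -0.0818 1.1579 m, trq=-165.7721 -119.8645 34.4133 -2.1181 N·m.
t=0.4500 s (step 30): θ=-0.5558 1.0003 0.4235 -0.3977 rad, qdot=0.1398 -0.7992 0.8469 0.0345 rad/s, ee=-0.5713 -0.0235 1.1587 m, trq=4.6481 -5.1632 -4.9300 -0.2164 N·m.
t=0.5250 s (step 35): θ=-0.5468 0.9567 0.4670 -0.3968 rad, qdot=0.1035 -0.4071 0.3756 0.0315 rad/s, ee=-0.5765 0.0077 1.1589 m, trq=-0.4664 -7.8664 -3.8577 -0.2658 N·m.
t=0.6000 s (step 40): θ=-0.5399 0.9346 0.4875 -0.3788 rad, qdot=0.0823 -0.2007 0.2053 0.1292 rad/s, ee=-0.5802 0.0189 1.1579 m, trq=-3.0159 -9.4748 -3.6357 -0.3377 N·m.
t=0.6750 s (step 45): θ=-0.5346 0.9234 0.4983 -0.3780 rad, qdot=0.0592 -0.1115 0.0919 0.0181 rad/s, ee=-0.5809 0.0233 1.1579 m, trq=-4.0053 -9.8547 -3.3614 -0.3284 N·m.
t=0.7500 s (step 50): θ=-0.5308 0.9169 0.5031 -0.3781 rad, qdot=0.0435 -0.0673 0.0408 0.0175 rad/s, ee=-0.5804 0.0246 1.1585 m, trq=-4.4560 -10.0289 -3.2521 -0.3296 N·m.
t=0.8250 s (step 55): θ=-0.5279 0.9128 0.5053 -0.3782 rad, qdot=0.0330 -0.0440 0.0201 0.0166 rad/s, ee=-0.5796 0.0247 1.1592 m, trq=-4.6589 -10.1060 -3.2144 -0.3306 N·m.
t=0.9000 s (step 60): θ=-0.5257 0.9101 0.5066 -0.3783 rad, qdot=0.0260 -0.0316 0.0131 0.0158 rad/s, ee=-0.5789 0.0245 1.1598 m, trq=-4.7502 -10.1371 -3.2077 -0.3315 N·m.
t=0.9600 s (step 64): θ=-0.5243 0.9084 0.5074 -0.3784 rad, qdot=0.0219 -0.0257 0.0112 0.0155 rad/s, ee=-0.5785 0.0242 1.1602 m.
final θ (rad): -0.5243 0.9084 0.5074 -0.3784


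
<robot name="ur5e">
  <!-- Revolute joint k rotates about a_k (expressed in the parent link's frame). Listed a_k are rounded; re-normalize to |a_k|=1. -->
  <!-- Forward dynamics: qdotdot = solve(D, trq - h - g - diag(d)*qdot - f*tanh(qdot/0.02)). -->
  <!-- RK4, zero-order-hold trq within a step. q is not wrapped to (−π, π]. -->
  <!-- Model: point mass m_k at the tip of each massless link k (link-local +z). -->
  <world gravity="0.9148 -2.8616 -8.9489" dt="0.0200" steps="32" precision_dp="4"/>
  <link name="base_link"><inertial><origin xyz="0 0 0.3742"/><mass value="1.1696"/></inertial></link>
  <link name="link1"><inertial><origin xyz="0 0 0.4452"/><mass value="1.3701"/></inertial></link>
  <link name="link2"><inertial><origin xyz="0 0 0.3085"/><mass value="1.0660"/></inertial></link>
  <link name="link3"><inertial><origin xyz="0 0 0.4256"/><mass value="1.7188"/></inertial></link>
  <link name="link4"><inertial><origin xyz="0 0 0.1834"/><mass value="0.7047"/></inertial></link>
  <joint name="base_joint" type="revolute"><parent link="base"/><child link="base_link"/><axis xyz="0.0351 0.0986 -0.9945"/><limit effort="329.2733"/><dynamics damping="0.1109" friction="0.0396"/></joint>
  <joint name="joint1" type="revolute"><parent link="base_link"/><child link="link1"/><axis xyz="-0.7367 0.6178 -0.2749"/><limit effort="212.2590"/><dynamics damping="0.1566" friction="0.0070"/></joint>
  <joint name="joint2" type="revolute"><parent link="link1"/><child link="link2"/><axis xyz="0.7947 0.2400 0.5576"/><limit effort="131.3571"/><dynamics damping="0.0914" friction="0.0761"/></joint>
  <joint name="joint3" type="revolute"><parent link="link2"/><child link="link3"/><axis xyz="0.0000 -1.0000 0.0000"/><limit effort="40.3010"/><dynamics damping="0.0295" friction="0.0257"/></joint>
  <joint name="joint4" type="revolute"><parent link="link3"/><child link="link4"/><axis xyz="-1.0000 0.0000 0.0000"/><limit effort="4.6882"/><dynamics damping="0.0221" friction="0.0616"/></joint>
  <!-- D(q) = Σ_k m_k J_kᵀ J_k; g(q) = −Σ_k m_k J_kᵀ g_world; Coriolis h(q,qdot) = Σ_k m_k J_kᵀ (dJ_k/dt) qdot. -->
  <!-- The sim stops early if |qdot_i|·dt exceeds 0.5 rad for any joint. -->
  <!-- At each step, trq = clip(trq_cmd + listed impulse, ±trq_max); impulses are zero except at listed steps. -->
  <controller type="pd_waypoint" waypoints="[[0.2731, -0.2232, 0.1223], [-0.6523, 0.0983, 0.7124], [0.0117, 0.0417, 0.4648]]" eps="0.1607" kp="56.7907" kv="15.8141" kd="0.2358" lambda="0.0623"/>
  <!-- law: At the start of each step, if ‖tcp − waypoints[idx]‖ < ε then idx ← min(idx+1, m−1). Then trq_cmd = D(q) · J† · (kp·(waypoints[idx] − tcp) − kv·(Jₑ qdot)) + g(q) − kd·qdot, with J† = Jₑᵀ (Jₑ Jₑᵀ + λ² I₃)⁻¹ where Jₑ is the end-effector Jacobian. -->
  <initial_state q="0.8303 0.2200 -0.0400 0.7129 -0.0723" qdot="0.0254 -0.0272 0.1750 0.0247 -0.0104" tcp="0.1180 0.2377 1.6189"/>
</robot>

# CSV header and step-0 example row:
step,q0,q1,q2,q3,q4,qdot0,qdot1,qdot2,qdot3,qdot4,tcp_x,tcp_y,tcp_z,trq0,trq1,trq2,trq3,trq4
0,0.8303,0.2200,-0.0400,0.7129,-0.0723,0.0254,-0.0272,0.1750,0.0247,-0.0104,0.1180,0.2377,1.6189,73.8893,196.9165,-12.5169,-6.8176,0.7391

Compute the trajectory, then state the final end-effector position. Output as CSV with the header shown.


step,q0,q1,q2,q3,q4,qdot0,qdot1,qdot2,qdot3,qdot4,tcp_x,tcp_y,tcp_z,trq0,trq1,trq2,trq3,trq4
1,0.8609,0.2473,-0.0016,0.7804,-0.0847,2.8050,2.7443,3.5807,6.4760,-1.2081,0.1181,0.2311,1.6043,46.1744,124.9842,-8.4518,-2.5108,0.5800
2,0.9218,0.3203,0.0885,0.9400,-0.1131,3.1121,4.5214,5.3201,9.2155,-1.6226,0.1245,0.2156,1.5625,21.5222,56.2703,-3.7844,4.2969,0.2273
3,0.9776,0.4197,0.2010,1.1302,-0.1469,2.4619,5.3894,5.9093,9.7031,-1.7892,0.1372,0.1922,1.5016,4.4243,7.2778,-0.2306,6.5604,0.0295
4,1.0194,0.5303,0.3200,1.3193,-0.1842,1.7681,5.6779,6.0089,9.2129,-1.9817,0.1538,0.1639,1.4285,-6.1590,-21.6647,1.3735,4.7608,0.0271
5,1.0489,0.6438,0.4394,1.4948,-0.2264,1.2216,5.6770,5.9635,8.3714,-2.2803,0.1721,0.1336,1.3492,-12.4333,-36.8221,1.6131,1.0554,0.1578
6,1.0689,0.7559,0.5577,1.6525,-0.2757,0.8150,5.5479,5.8831,7.4349,-2.6897,0.1901,0.1037,1.2677,-15.9368,-43.7433,1.2462,-3.0115,0.3608
7,1.0820,0.8650,0.6742,1.7915,-0.3340,0.5202,5.3668,5.7713,6.5058,-3.1822,0.2071,0.0756,1.1869,-17.5078,-46.1407,0.8078,-6.6743,0.5920
8,1.0902,0.9704,0.7879,1.9125,-0.4025,0.3194,5.1655,5.5908,5.6304,-3.6977,0.2224,0.0502,1.1084,-17.5613,-46.3165,0.6004,-9.6703,0.8139
9,1.0952,1.0716,0.8971,2.0169,-0.4808,0.2023,4.9538,5.3003,4.8359,-4.1427,0.2363,0.0278,1.0333,-16.3477,-45.5991,0.7345,-11.9817,0.9899
10,1.0988,1.1685,0.9992,2.1064,-0.5665,0.1608,4.7319,4.8810,4.1419,-4.4130,0.2489,0.0083,0.9624,-14.1408,-44.6076,1.1658,-13.6665,1.0886
11,1.1022,1.2608,1.0917,2.1831,-0.6553,0.1860,4.4962,4.3465,3.5602,-4.4359,0.2605,-0.0084,0.8960,-11.3265,-43.4727,1.7514,-14.7799,1.0952
12,1.1067,1.3483,1.1726,2.2494,-0.7420,0.2692,4.2432,3.7329,3.0930,-4.2000,0.2712,-0.0229,0.8345,-8.3899,-42.1016,2.3222,-15.3668,1.0169
13,1.1134,1.4305,1.2408,2.3075,-0.8219,0.4010,3.9712,3.0816,2.7336,-3.7499,0.2811,-0.0356,0.7779,-5.8204,-40.4127,2.7476,-15.4841,0.8777
14,1.1231,1.5071,1.2958,2.3594,-0.8913,0.5700,3.6820,2.4254,2.4690,-3.1577,0.2899,-0.0470,0.7262,-3.9891,-38.4389,2.9657,-15.2155,0.7074
15,1.1364,1.5778,1.3379,2.4068,-0.9482,0.7627,3.3811,1.7850,2.2822,-2.4944,0.2976,-0.0573,0.6790,-3.0704,-36.3013,2.9773,-14.6649,0.5311
16,1.1537,1.6425,1.3674,2.4511,-0.9915,0.9635,3.0774,1.1704,2.1537,-1.8155,0.3039,-0.0670,0.6361,-3.0392,-34.1296,2.8226,-13.9366,0.3652
17,1.1749,1.7011,1.3850,2.4932,-1.0215,1.1568,2.7818,0.5852,2.0638,-1.1573,0.3088,-0.0762,0.5968,-3.7137,-31.9963,2.5585,-13.1186,0.2172
18,1.1997,1.7541,1.3911,2.5337,-1.0387,1.3282,2.5065,0.0321,1.9934,-0.5413,0.3123,-0.0851,0.5608,-4.8117,-29.8954,2.2452,-12.2754,0.0886
19,1.2275,1.8019,1.3869,2.5728,-1.0441,1.4582,2.2689,-0.4416,1.9206,-0.0027,0.3142,-0.0938,0.5277,-6.0016,-27.6871,1.9166,-11.4659,-0.0121
20,1.2575,1.8454,1.3739,2.6103,-1.0404,1.5422,2.0820,-0.8512,1.8318,0.3813,0.3145,-0.1023,0.4971,-7.4087,-25.3378,1.5676,-10.6668,-0.0465
21,1.2887,1.8859,1.3534,2.6458,-1.0295,1.5755,1.9582,-1.1982,1.7167,0.7122,0.3132,-0.1106,0.4689,-8.1136,-22.9260,1.3756,-9.9717,-0.0811
22,1.3201,1.9245,1.3267,2.6787,-1.0126,1.5656,1.8997,-1.4651,1.5703,0.9868,0.3105,-0.1186,0.4428,-8.1266,-20.5740,1.3289,-9.3885,-0.1177
23,1.3510,1.9625,1.2956,2.7083,-0.9909,1.5233,1.9016,-1.6414,1.3926,1.1925,0.3066,-0.1262,0.4188,-7.6830,-18.4545,1.3813,-8.9001,-0.1512
24,1.3808,2.0011,1.2618,2.7341,-0.9657,1.4594,1.9526,-1.7297,1.1886,1.3251,0.3018,-0.1334,0.3967,-7.0804,-16.7265,1.4783,-8.4695,-0.1793
25,1.4092,2.0410,1.2271,2.7556,-0.9385,1.3833,2.0365,-1.7457,0.9666,1.3899,0.2964,-0.1401,0.3764,-6.5865,-15.4750,1.5709,-8.0464,-0.2026
26,1.4360,2.0828,1.1925,2.7727,-0.9107,1.3010,2.1357,-1.7135,0.7370,1.3988,0.2908,-0.1464,0.3577,-6.3690,-14.6990,1.6282,-7.5830,-0.2231
27,1.4612,2.1265,1.1588,2.7852,-0.8830,1.2150,2.2342,-1.6579,0.5099,1.3656,0.2851,-0.1524,0.3407,-6.4799,-14.3376,1.6409,-7.0471,-0.2425
28,1.4846,2.1721,1.1263,2.7932,-0.8564,1.1247,2.3192,-1.5988,0.2943,1.3018,0.2798,-0.1581,0.3251,-6.8788,-14.3033,1.6168,-6.4261,-0.2617
29,1.5061,2.2191,1.0949,2.7971,-0.8312,1.0279,2.3819,-1.5487,0.0969,1.2147,0.2749,-0.1637,0.3108,-7.4694,-14.5020,1.5742,-5.7229,-0.2801
30,1.5256,2.2671,1.0643,2.7974,-0.8080,0.9221,2.4166,-1.5127,-0.0766,1.1079,0.2706,-0.1692,0.2975,-8.1300,-14.8424,1.5348,-4.9550,-0.2961
31,1.5429,2.3155,1.0343,2.7944,-0.7871,0.8058,2.4208,-1.4905,-0.2227,0.9826,0.2669,-0.1746,0.2852,-8.7397,-15.2335,1.5181,-4.1427,-0.3079
32,1.5577,2.3637,1.0047,2.7888,-0.7689,0.6779,2.3959,-1.4772,-0.3429,0.8382,0.2638,-0.1800,0.2736,,,,,
# final tcp position (m): 0.2638 -0.1800 0.2736


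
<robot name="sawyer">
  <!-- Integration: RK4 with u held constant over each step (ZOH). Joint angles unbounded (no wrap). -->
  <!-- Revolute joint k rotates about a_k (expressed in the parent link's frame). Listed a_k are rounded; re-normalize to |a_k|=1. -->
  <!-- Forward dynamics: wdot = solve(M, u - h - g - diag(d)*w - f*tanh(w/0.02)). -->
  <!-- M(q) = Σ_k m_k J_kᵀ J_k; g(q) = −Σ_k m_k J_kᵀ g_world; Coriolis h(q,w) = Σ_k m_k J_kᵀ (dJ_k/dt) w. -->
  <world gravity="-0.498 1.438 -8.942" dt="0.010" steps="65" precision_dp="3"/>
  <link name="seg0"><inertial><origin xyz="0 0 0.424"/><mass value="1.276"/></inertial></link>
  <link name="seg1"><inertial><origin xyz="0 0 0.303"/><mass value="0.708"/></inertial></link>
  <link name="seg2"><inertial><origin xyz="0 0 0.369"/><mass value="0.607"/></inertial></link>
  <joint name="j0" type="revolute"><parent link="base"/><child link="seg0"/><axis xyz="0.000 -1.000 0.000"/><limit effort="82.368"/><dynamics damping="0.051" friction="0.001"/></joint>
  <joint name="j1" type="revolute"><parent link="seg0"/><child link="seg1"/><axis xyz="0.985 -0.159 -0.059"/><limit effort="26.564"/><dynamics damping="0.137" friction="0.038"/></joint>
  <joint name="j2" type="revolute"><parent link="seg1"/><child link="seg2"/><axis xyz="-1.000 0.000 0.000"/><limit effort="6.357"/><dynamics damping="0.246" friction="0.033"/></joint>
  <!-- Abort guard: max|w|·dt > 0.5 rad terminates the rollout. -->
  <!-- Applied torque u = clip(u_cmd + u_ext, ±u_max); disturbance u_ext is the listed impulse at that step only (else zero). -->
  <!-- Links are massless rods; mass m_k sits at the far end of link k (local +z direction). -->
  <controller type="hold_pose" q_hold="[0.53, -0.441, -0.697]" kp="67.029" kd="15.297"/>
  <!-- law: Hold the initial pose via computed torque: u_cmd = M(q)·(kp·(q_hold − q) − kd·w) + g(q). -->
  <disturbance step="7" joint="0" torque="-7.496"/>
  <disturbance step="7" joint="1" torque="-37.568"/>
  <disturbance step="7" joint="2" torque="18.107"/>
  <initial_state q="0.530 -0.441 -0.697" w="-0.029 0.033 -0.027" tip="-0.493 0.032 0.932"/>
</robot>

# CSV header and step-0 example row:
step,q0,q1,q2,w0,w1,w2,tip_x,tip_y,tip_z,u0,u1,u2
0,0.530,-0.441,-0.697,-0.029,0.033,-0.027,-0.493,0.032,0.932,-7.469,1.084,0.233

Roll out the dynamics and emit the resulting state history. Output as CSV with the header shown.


step,q0,q1,q2,w0,w1,w2,tip_x,tip_y,tip_z,u0,u1,u2
1,0.530,-0.441,-0.697,-0.025,0.029,-0.017,-0.493,0.032,0.932,-7.524,1.108,0.218
2,0.530,-0.440,-0.697,-0.021,0.025,-0.011,-0.492,0.032,0.932,-7.574,1.129,0.205
3,0.529,-0.440,-0.697,-0.017,0.020,-0.008,-0.492,0.032,0.933,-7.619,1.148,0.195
4,0.529,-0.440,-0.698,-0.014,0.015,-0.007,-0.492,0.031,0.933,-7.659,1.164,0.186
5,0.529,-0.440,-0.698,-0.011,0.012,-0.005,-0.492,0.031,0.933,-7.696,1.178,0.178
6,0.529,-0.440,-0.698,-0.009,0.008,-0.004,-0.492,0.031,0.933,-7.729,1.190,0.172
7,0.529,-0.440,-0.698,-0.007,0.006,-0.003,-0.492,0.031,0.933,-15.255,-26.564,6.357
8,0.529,-0.449,-0.709,0.061,-1.875,-2.223,-0.491,0.033,0.932,-6.603,5.545,-0.847
9,0.530,-0.466,-0.728,0.043,-1.458,-1.603,-0.488,0.037,0.930,-6.741,5.063,-0.805
10,0.530,-0.479,-0.742,0.030,-1.128,-1.140,-0.487,0.040,0.929,-6.867,4.631,-0.749
11,0.530,-0.489,-0.751,0.021,-0.863,-0.792,-0.486,0.042,0.928,-6.983,4.246,-0.686
12,0.530,-0.496,-0.758,0.014,-0.649,-0.530,-0.485,0.045,0.927,-7.089,3.901,-0.618
13,0.531,-0.502,-0.762,0.009,-0.477,-0.332,-0.484,0.047,0.927,-7.185,3.592,-0.549
14,0.531,-0.506,-0.765,0.005,-0.336,-0.183,-0.483,0.048,0.927,-7.273,3.317,-0.481
15,0.531,-0.509,-0.766,0.003,-0.222,-0.071,-0.483,0.049,0.927,-7.352,3.071,-0.416
16,0.531,-0.510,-0.766,0.001,-0.131,0.008,-0.483,0.050,0.927,-7.424,2.851,-0.351
17,0.531,-0.511,-0.766,0.001,-0.065,0.049,-0.483,0.051,0.927,-7.489,2.655,-0.284
18,0.531,-0.512,-0.765,0.000,-0.012,0.076,-0.483,0.052,0.927,-7.547,2.480,-0.221
19,0.531,-0.512,-0.765,0.000,0.027,0.087,-0.483,0.052,0.927,-7.599,2.331,-0.164
20,0.531,-0.511,-0.764,0.001,0.056,0.091,-0.483,0.052,0.927,-7.646,2.201,-0.113
21,0.531,-0.511,-0.763,0.001,0.080,0.092,-0.483,0.052,0.927,-7.689,2.086,-0.067
22,0.531,-0.510,-0.762,0.001,0.100,0.092,-0.483,0.052,0.927,-7.726,1.983,-0.026
23,0.531,-0.509,-0.761,0.002,0.116,0.091,-0.483,0.051,0.927,-7.760,1.892,0.011
24,0.531,-0.507,-0.760,0.002,0.128,0.090,-0.484,0.051,0.927,-7.790,1.811,0.044
25,0.531,-0.506,-0.759,0.002,0.138,0.088,-0.484,0.050,0.927,-7.817,1.738,0.073
26,0.531,-0.505,-0.758,0.002,0.145,0.086,-0.484,0.050,0.927,-7.840,1.675,0.098
27,0.531,-0.503,-0.757,0.002,0.150,0.083,-0.484,0.049,0.927,-7.861,1.618,0.121
28,0.531,-0.502,-0.757,0.003,0.154,0.081,-0.484,0.049,0.927,-7.880,1.568,0.141
29,0.531,-0.500,-0.756,0.003,0.156,0.078,-0.485,0.048,0.927,-7.896,1.524,0.158
30,0.531,-0.499,-0.755,0.003,0.156,0.076,-0.485,0.047,0.927,-7.910,1.485,0.173
31,0.531,-0.497,-0.754,0.003,0.156,0.073,-0.485,0.046,0.927,-7.923,1.452,0.186
32,0.531,-0.495,-0.754,0.003,0.155,0.071,-0.485,0.046,0.927,-7.934,1.422,0.197
33,0.531,-0.494,-0.753,0.003,0.153,0.069,-0.486,0.045,0.928,-7.943,1.396,0.207
34,0.531,-0.492,-0.752,0.002,0.150,0.067,-0.486,0.044,0.928,-7.951,1.374,0.215
35,0.531,-0.491,-0.752,0.002,0.147,0.065,-0.486,0.044,0.928,-7.958,1.354,0.222
36,0.531,-0.489,-0.751,0.002,0.144,0.063,-0.486,0.043,0.928,-7.964,1.337,0.228
37,0.531,-0.488,-0.750,0.002,0.140,0.061,-0.486,0.042,0.928,-7.970,1.323,0.233
38,0.531,-0.487,-0.750,0.002,0.136,0.059,-0.487,0.042,0.928,-7.974,1.311,0.237
39,0.531,-0.485,-0.749,0.002,0.131,0.058,-0.487,0.041,0.928,-7.978,1.301,0.240
40,0.531,-0.484,-0.749,0.002,0.127,0.056,-0.487,0.041,0.928,-7.980,1.292,0.243
41,0.531,-0.483,-0.748,0.002,0.123,0.055,-0.487,0.040,0.928,-7.983,1.285,0.245
42,0.531,-0.482,-0.747,0.002,0.118,0.053,-0.487,0.039,0.928,-7.985,1.279,0.246
43,0.531,-0.480,-0.747,0.001,0.114,0.052,-0.487,0.039,0.928,-7.986,1.274,0.247
44,0.531,-0.479,-0.746,0.001,0.109,0.051,-0.488,0.038,0.928,-7.988,1.270,0.247
45,0.531,-0.478,-0.746,0.001,0.105,0.050,-0.488,0.038,0.928,-7.988,1.267,0.248
46,0.531,-0.477,-0.745,0.001,0.100,0.048,-0.488,0.037,0.928,-7.989,1.265,0.247
47,0.531,-0.476,-0.745,0.001,0.096,0.047,-0.488,0.037,0.928,-7.989,1.264,0.247
48,0.531,-0.475,-0.745,0.001,0.092,0.046,-0.488,0.037,0.928,-7.989,1.263,0.246
49,0.531,-0.474,-0.744,0.001,0.088,0.045,-0.488,0.036,0.928,-7.989,1.262,0.245
50,0.531,-0.474,-0.744,0.001,0.084,0.044,-0.488,0.036,0.928,-7.989,1.262,0.244
51,0.531,-0.473,-0.743,0.001,0.080,0.043,-0.489,0.035,0.928,-7.989,1.262,0.243
52,0.531,-0.472,-0.743,0.001,0.076,0.043,-0.489,0.035,0.928,-7.988,1.263,0.242
53,0.531,-0.471,-0.742,0.000,0.073,0.042,-0.489,0.035,0.928,-7.987,1.264,0.241
54,0.531,-0.470,-0.742,0.000,0.070,0.041,-0.489,0.035,0.928,-7.987,1.265,0.239
55,0.531,-0.470,-0.741,0.000,0.066,0.040,-0.489,0.034,0.928,-7.986,1.266,0.238
56,0.531,-0.469,-0.741,0.000,0.063,0.039,-0.489,0.034,0.928,-7.985,1.267,0.237
57,0.531,-0.469,-0.741,0.000,0.060,0.039,-0.489,0.034,0.928,-7.985,1.268,0.235
58,0.531,-0.468,-0.740,0.000,0.057,0.038,-0.489,0.034,0.928,-7.984,1.270,0.234
59,0.531,-0.467,-0.740,-0.000,0.055,0.037,-0.489,0.033,0.928,-7.983,1.271,0.232
60,0.531,-0.467,-0.740,-0.000,0.052,0.037,-0.489,0.033,0.928,-7.982,1.273,0.231
61,0.531,-0.466,-0.739,-0.000,0.049,0.036,-0.489,0.033,0.928,-7.982,1.274,0.229
62,0.531,-0.466,-0.739,-0.000,0.047,0.035,-0.490,0.033,0.928,-7.981,1.276,0.228
63,0.531,-0.465,-0.739,-0.000,0.045,0.035,-0.490,0.033,0.928,-7.980,1.277,0.226
64,0.531,-0.465,-0.738,-0.000,0.043,0.034,-0.490,0.032,0.928,-7.979,1.279,0.225
65,0.531,-0.465,-0.738,-0.000,0.041,0.034,-0.490,0.032,0.928,,,


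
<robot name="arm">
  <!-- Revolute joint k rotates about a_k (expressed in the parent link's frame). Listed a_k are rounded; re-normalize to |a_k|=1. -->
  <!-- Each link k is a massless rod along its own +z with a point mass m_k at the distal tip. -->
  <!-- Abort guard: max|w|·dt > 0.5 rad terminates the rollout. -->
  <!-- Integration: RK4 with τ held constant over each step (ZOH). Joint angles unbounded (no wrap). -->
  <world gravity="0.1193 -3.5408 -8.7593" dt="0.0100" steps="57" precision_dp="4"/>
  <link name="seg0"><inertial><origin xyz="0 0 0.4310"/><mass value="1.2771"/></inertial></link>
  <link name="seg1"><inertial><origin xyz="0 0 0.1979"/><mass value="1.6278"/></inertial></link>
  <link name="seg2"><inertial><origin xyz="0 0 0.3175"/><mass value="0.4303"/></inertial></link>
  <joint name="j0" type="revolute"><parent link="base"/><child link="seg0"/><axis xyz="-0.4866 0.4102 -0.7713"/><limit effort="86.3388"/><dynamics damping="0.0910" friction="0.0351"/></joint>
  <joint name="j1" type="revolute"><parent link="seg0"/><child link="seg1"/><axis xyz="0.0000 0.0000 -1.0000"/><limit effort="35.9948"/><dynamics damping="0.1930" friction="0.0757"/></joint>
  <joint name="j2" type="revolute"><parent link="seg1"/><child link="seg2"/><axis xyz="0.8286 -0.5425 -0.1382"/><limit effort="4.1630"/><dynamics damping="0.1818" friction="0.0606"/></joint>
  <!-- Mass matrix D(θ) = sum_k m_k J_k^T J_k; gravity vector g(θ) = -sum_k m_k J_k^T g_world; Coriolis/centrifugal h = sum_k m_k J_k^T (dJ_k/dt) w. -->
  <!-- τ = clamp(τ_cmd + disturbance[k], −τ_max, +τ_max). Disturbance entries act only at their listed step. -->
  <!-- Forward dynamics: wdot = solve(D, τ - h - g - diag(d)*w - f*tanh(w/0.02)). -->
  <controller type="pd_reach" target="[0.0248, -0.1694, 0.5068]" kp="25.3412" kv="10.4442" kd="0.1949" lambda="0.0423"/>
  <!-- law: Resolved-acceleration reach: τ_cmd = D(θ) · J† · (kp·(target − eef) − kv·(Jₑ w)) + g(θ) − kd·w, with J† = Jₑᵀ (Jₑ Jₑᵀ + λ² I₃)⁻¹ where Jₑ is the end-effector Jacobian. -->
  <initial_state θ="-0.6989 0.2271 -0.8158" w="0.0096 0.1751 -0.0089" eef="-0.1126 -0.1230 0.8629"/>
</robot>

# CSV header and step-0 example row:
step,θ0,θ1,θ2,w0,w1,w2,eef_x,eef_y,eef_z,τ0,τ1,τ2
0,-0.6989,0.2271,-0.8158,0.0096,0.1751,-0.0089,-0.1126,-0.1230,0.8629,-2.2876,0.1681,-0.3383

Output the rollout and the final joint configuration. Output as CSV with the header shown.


step,θ0,θ1,θ2,w0,w1,w2,eef_x,eef_y,eef_z,τ0,τ1,τ2
1,-0.7002,0.2300,-0.8183,-0.2604,0.4082,-0.4792,-0.1122,-0.1231,0.8625,-1.2175,0.1192,-0.2239
2,-0.7039,0.2349,-0.8249,-0.4930,0.5659,-0.8437,-0.1117,-0.1233,0.8615,-0.1803,0.0945,-0.1483
3,-0.7099,0.2411,-0.8348,-0.6928,0.6697,-1.1242,-0.1113,-0.1238,0.8598,0.8128,0.0861,-0.1007
4,-0.7176,0.2482,-0.8471,-0.8633,0.7355,-1.3368,-0.1110,-0.1246,0.8576,1.7526,0.0887,-0.0736
5,-0.7270,0.2557,-0.8612,-1.0080,0.7750,-1.4946,-0.1108,-0.1257,0.8550,2.6331,0.0982,-0.0613
6,-0.7377,0.2636,-0.8768,-1.1297,0.7964,-1.6085,-0.1108,-0.1271,0.8521,3.4508,0.1120,-0.0592
7,-0.7495,0.2716,-0.8932,-1.2311,0.8057,-1.6875,-0.1110,-0.1287,0.8489,4.2045,0.1283,-0.0640
8,-0.7622,0.2796,-0.9104,-1.3147,0.8067,-1.7388,-0.1113,-0.1307,0.8455,4.8946,0.1459,-0.0731
9,-0.7757,0.2877,-0.9279,-1.3826,0.8022,-1.7684,-0.1117,-0.1329,0.8418,5.5230,0.1639,-0.0846
10,-0.7898,0.2957,-0.9457,-1.4368,0.7941,-1.7810,-0.1122,-0.1354,0.8380,6.0923,0.1818,-0.0970
11,-0.8044,0.3036,-0.9635,-1.4790,0.7838,-1.7806,-0.1129,-0.1380,0.8341,6.6059,0.1992,-0.1094
12,-0.8193,0.3113,-0.9812,-1.5107,0.7722,-1.7704,-0.1135,-0.1409,0.8301,7.0674,0.2159,-0.1211
13,-0.8345,0.3190,-0.9988,-1.5333,0.7598,-1.7527,-0.1143,-0.1439,0.8260,7.4806,0.2318,-0.1316
14,-0.8499,0.3265,-1.0162,-1.5480,0.7471,-1.7296,-0.1150,-0.1470,0.8218,7.8494,0.2467,-0.1406
15,-0.8655,0.3339,-1.0334,-1.5558,0.7345,-1.7026,-0.1158,-0.1502,0.8176,8.1774,0.2606,-0.1479
16,-0.8810,0.3412,-1.0503,-1.5577,0.7222,-1.6731,-0.1166,-0.1535,0.8134,8.4683,0.2736,-0.1534
17,-0.8966,0.3484,-1.0668,-1.5545,0.7103,-1.6419,-0.1173,-0.1569,0.8092,8.7255,0.2856,-0.1572
18,-0.9121,0.3554,-1.0831,-1.5469,0.6989,-1.6097,-0.1181,-0.1603,0.8049,8.9521,0.2966,-0.1592
19,-0.9275,0.3624,-1.0990,-1.5355,0.6880,-1.5772,-0.1188,-0.1637,0.8007,9.1511,0.3067,-0.1597
20,-0.9428,0.3692,-1.1146,-1.5210,0.6777,-1.5448,-0.1194,-0.1672,0.7964,9.3253,0.3159,-0.1586
21,-0.9579,0.3759,-1.1299,-1.5037,0.6679,-1.5128,-0.1200,-0.1706,0.7922,9.4771,0.3243,-0.1561
22,-0.9728,0.3826,-1.1449,-1.4841,0.6588,-1.4814,-0.1206,-0.1739,0.7880,9.6087,0.3318,-0.1523
23,-0.9876,0.3891,-1.1595,-1.4627,0.6501,-1.4507,-0.1211,-0.1773,0.7839,9.7223,0.3387,-0.1473
24,-1.0021,0.3956,-1.1739,-1.4396,0.6420,-1.4209,-0.1215,-0.1806,0.7797,9.8198,0.3448,-0.1413
25,-1.0164,0.4019,-1.1879,-1.4153,0.6344,-1.3920,-0.1219,-0.1838,0.7757,9.9028,0.3503,-0.1344
26,-1.0304,0.4083,-1.2017,-1.3899,0.6272,-1.3641,-0.1222,-0.1870,0.7716,9.9728,0.3552,-0.1267
27,-1.0442,0.4145,-1.2152,-1.3637,0.6204,-1.3371,-0.1224,-0.1901,0.7676,10.0314,0.3595,-0.1182
28,-1.0577,0.4207,-1.2285,-1.3368,0.6140,-1.3111,-0.1226,-0.1931,0.7636,10.0796,0.3633,-0.1092
29,-1.0709,0.4268,-1.2414,-1.3094,0.6079,-1.2860,-0.1227,-0.1960,0.7597,10.1187,0.3666,-0.0996
30,-1.0838,0.4328,-1.2542,-1.2817,0.6021,-1.2618,-0.1228,-0.1989,0.7558,10.1497,0.3695,-0.0896
31,-1.0965,0.4388,-1.2667,-1.2537,0.5966,-1.2384,-0.1228,-0.2016,0.7520,10.1733,0.3720,-0.0792
32,-1.1089,0.4448,-1.2789,-1.2257,0.5913,-1.2159,-0.1227,-0.2043,0.7482,10.1905,0.3741,-0.0685
33,-1.1210,0.4506,-1.2910,-1.1976,0.5862,-1.1941,-0.1226,-0.2068,0.7445,10.2021,0.3759,-0.0575
34,-1.1329,0.4565,-1.3028,-1.1696,0.5813,-1.1731,-0.1224,-0.2093,0.7409,10.2085,0.3774,-0.0464
35,-1.1444,0.4623,-1.3145,-1.1417,0.5765,-1.1528,-0.1221,-0.2117,0.7372,10.2105,0.3785,-0.0351
36,-1.1557,0.4680,-1.3259,-1.1140,0.5718,-1.1331,-0.1219,-0.2140,0.7337,10.2085,0.3795,-0.0237
37,-1.1667,0.4737,-1.3371,-1.0866,0.5673,-1.1140,-0.1215,-0.2162,0.7302,10.2030,0.3801,-0.0122
38,-1.1774,0.4794,-1.3482,-1.0594,0.5628,-1.0955,-0.1211,-0.2183,0.7267,10.1944,0.3806,-0.0007
39,-1.1879,0.4850,-1.3590,-1.0325,0.5584,-1.0775,-0.1207,-0.2203,0.7233,10.1832,0.3808,0.0108
40,-1.1981,0.4905,-1.3697,-1.0059,0.5541,-1.0600,-0.1202,-0.2222,0.7200,10.1696,0.3809,0.0223
41,-1.2080,0.4960,-1.3802,-0.9798,0.5498,-1.0429,-0.1197,-0.2240,0.7167,10.1539,0.3807,0.0338
42,-1.2177,0.5015,-1.3906,-0.9540,0.5456,-1.0264,-0.1191,-0.2257,0.7135,10.1364,0.3805,0.0452
43,-1.2271,0.5070,-1.4007,-0.9286,0.5414,-1.0102,-0.1186,-0.2274,0.7103,10.1174,0.3800,0.0565
44,-1.2363,0.5123,-1.4108,-0.9036,0.5372,-0.9944,-0.1179,-0.2289,0.7071,10.0970,0.3794,0.0677
45,-1.2452,0.5177,-1.4206,-0.8790,0.5330,-0.9790,-0.1173,-0.2304,0.7041,10.0755,0.3787,0.0789
46,-1.2538,0.5230,-1.4303,-0.8549,0.5288,-0.9639,-0.1166,-0.2318,0.7010,10.0530,0.3779,0.0899
47,-1.2623,0.5283,-1.4399,-0.8312,0.5247,-0.9492,-0.1159,-0.2331,0.6981,10.0297,0.3770,0.1008
48,-1.2705,0.5335,-1.4493,-0.8079,0.5205,-0.9347,-0.1151,-0.2343,0.6952,10.0057,0.3759,0.1116
49,-1.2784,0.5387,-1.4586,-0.7851,0.5163,-0.9206,-0.1144,-0.2355,0.6923,9.9812,0.3747,0.1223
50,-1.2862,0.5438,-1.4677,-0.7627,0.5121,-0.9067,-0.1136,-0.2366,0.6895,9.9561,0.3735,0.1329
51,-1.2937,0.5489,-1.4767,-0.7408,0.5079,-0.8931,-0.1128,-0.2376,0.6867,9.9308,0.3722,0.1433
52,-1.3010,0.5540,-1.4856,-0.7193,0.5037,-0.8797,-0.1120,-0.2386,0.6840,9.9051,0.3707,0.1536
53,-1.3081,0.5590,-1.4943,-0.6982,0.4995,-0.8666,-0.1111,-0.2394,0.6813,9.8793,0.3692,0.1637
54,-1.3150,0.5640,-1.5029,-0.6776,0.4953,-0.8537,-0.1103,-0.2403,0.6787,9.8533,0.3676,0.1737
55,-1.3216,0.5689,-1.5114,-0.6573,0.4911,-0.8411,-0.1094,-0.2410,0.6761,9.8272,0.3660,0.1836
56,-1.3281,0.5738,-1.5197,-0.6375,0.4868,-0.8286,-0.1085,-0.2417,0.6736,9.8012,0.3643,0.1933
57,-1.3344,0.5786,-1.5280,-0.6182,0.4826,-0.8164,-0.1076,-0.2423,0.6711,,,
# final θ (rad): -1.3344 0.5786 -1.5280
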